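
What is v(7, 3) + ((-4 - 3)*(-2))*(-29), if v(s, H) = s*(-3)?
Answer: -427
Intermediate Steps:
v(s, H) = -3*s
v(7, 3) + ((-4 - 3)*(-2))*(-29) = -3*7 + ((-4 - 3)*(-2))*(-29) = -21 - 7*(-2)*(-29) = -21 + 14*(-29) = -21 - 406 = -427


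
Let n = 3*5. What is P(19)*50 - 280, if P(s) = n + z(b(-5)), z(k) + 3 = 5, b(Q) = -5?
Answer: 570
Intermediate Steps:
z(k) = 2 (z(k) = -3 + 5 = 2)
n = 15
P(s) = 17 (P(s) = 15 + 2 = 17)
P(19)*50 - 280 = 17*50 - 280 = 850 - 280 = 570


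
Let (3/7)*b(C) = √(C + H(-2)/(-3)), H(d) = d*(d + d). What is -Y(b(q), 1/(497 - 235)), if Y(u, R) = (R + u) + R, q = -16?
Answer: -1/131 - 14*I*√42/9 ≈ -0.0076336 - 10.081*I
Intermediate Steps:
H(d) = 2*d² (H(d) = d*(2*d) = 2*d²)
b(C) = 7*√(-8/3 + C)/3 (b(C) = 7*√(C + (2*(-2)²)/(-3))/3 = 7*√(C + (2*4)*(-⅓))/3 = 7*√(C + 8*(-⅓))/3 = 7*√(C - 8/3)/3 = 7*√(-8/3 + C)/3)
Y(u, R) = u + 2*R
-Y(b(q), 1/(497 - 235)) = -(7*√(-24 + 9*(-16))/9 + 2/(497 - 235)) = -(7*√(-24 - 144)/9 + 2/262) = -(7*√(-168)/9 + 2*(1/262)) = -(7*(2*I*√42)/9 + 1/131) = -(14*I*√42/9 + 1/131) = -(1/131 + 14*I*√42/9) = -1/131 - 14*I*√42/9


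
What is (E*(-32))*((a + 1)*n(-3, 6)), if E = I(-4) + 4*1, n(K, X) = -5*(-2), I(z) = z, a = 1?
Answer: 0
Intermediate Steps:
n(K, X) = 10
E = 0 (E = -4 + 4*1 = -4 + 4 = 0)
(E*(-32))*((a + 1)*n(-3, 6)) = (0*(-32))*((1 + 1)*10) = 0*(2*10) = 0*20 = 0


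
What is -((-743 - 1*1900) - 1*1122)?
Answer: 3765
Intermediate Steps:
-((-743 - 1*1900) - 1*1122) = -((-743 - 1900) - 1122) = -(-2643 - 1122) = -1*(-3765) = 3765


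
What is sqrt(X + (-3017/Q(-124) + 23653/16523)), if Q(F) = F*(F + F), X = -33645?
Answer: I*sqrt(587842660412930)/132184 ≈ 183.42*I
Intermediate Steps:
Q(F) = 2*F**2 (Q(F) = F*(2*F) = 2*F**2)
sqrt(X + (-3017/Q(-124) + 23653/16523)) = sqrt(-33645 + (-3017/(2*(-124)**2) + 23653/16523)) = sqrt(-33645 + (-3017/(2*15376) + 23653*(1/16523))) = sqrt(-33645 + (-3017/30752 + 763/533)) = sqrt(-33645 + 21855715/16390816) = sqrt(-551447148605/16390816) = I*sqrt(587842660412930)/132184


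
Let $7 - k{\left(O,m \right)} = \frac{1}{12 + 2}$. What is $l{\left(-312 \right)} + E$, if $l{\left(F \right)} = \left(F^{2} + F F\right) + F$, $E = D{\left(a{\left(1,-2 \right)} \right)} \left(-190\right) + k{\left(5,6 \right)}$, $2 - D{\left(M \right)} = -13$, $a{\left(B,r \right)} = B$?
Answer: $\frac{2681461}{14} \approx 1.9153 \cdot 10^{5}$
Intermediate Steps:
$k{\left(O,m \right)} = \frac{97}{14}$ ($k{\left(O,m \right)} = 7 - \frac{1}{12 + 2} = 7 - \frac{1}{14} = \frac{97}{14}$)
$D{\left(M \right)} = 15$ ($D{\left(M \right)} = 2 - -13 = 2 + 13 = 15$)
$E = - \frac{39803}{14}$ ($E = 15 \left(-190\right) + \frac{97}{14} = -2850 + \frac{97}{14} = - \frac{39803}{14} \approx -2843.1$)
$l{\left(F \right)} = F + 2 F^{2}$ ($l{\left(F \right)} = \left(F^{2} + F^{2}\right) + F = 2 F^{2} + F = F + 2 F^{2}$)
$l{\left(-312 \right)} + E = - 312 \left(1 + 2 \left(-312\right)\right) - \frac{39803}{14} = - 312 \left(1 - 624\right) - \frac{39803}{14} = \left(-312\right) \left(-623\right) - \frac{39803}{14} = 194376 - \frac{39803}{14} = \frac{2681461}{14}$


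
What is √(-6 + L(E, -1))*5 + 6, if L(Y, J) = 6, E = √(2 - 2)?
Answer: 6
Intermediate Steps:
E = 0 (E = √0 = 0)
√(-6 + L(E, -1))*5 + 6 = √(-6 + 6)*5 + 6 = √0*5 + 6 = 0*5 + 6 = 0 + 6 = 6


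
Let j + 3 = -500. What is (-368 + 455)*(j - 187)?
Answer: -60030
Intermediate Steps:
j = -503 (j = -3 - 500 = -503)
(-368 + 455)*(j - 187) = (-368 + 455)*(-503 - 187) = 87*(-690) = -60030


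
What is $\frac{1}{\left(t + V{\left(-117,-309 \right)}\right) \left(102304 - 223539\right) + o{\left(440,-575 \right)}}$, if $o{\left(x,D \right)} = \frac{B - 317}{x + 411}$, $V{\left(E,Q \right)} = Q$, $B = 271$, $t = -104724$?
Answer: $\frac{37}{471146002933} \approx 7.8532 \cdot 10^{-11}$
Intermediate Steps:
$o{\left(x,D \right)} = - \frac{46}{411 + x}$ ($o{\left(x,D \right)} = \frac{271 - 317}{x + 411} = - \frac{46}{411 + x}$)
$\frac{1}{\left(t + V{\left(-117,-309 \right)}\right) \left(102304 - 223539\right) + o{\left(440,-575 \right)}} = \frac{1}{\left(-104724 - 309\right) \left(102304 - 223539\right) - \frac{46}{411 + 440}} = \frac{1}{\left(-105033\right) \left(-121235\right) - \frac{46}{851}} = \frac{1}{12733675755 - \frac{2}{37}} = \frac{1}{\frac{471146002933}{37}} = \frac{37}{471146002933}$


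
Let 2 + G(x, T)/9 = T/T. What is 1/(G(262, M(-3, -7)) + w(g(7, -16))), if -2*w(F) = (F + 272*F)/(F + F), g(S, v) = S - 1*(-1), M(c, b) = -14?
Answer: -4/309 ≈ -0.012945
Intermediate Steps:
g(S, v) = 1 + S (g(S, v) = S + 1 = 1 + S)
w(F) = -273/4 (w(F) = -(F + 272*F)/(2*(F + F)) = -273*F/(2*(2*F)) = -273*F*1/(2*F)/2 = -½*273/2 = -273/4)
G(x, T) = -9 (G(x, T) = -18 + 9*(T/T) = -18 + 9*1 = -18 + 9 = -9)
1/(G(262, M(-3, -7)) + w(g(7, -16))) = 1/(-9 - 273/4) = 1/(-309/4) = -4/309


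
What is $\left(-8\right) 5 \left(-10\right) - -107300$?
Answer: $107700$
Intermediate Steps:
$\left(-8\right) 5 \left(-10\right) - -107300 = \left(-40\right) \left(-10\right) + 107300 = 400 + 107300 = 107700$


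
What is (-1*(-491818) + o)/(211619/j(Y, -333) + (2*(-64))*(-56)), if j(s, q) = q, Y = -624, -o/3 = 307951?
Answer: -28773531/435065 ≈ -66.136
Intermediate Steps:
o = -923853 (o = -3*307951 = -923853)
(-1*(-491818) + o)/(211619/j(Y, -333) + (2*(-64))*(-56)) = (-1*(-491818) - 923853)/(211619/(-333) + (2*(-64))*(-56)) = (491818 - 923853)/(211619*(-1/333) - 128*(-56)) = -432035/(-211619/333 + 7168) = -432035/2175325/333 = -432035*333/2175325 = -28773531/435065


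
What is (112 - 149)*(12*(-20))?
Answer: 8880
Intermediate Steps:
(112 - 149)*(12*(-20)) = -37*(-240) = 8880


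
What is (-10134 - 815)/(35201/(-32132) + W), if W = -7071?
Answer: 351813268/227240573 ≈ 1.5482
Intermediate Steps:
(-10134 - 815)/(35201/(-32132) + W) = (-10134 - 815)/(35201/(-32132) - 7071) = -10949/(35201*(-1/32132) - 7071) = -10949/(-35201/32132 - 7071) = -10949/(-227240573/32132) = -10949*(-32132/227240573) = 351813268/227240573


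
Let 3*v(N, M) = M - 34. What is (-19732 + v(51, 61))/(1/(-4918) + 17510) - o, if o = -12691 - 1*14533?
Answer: 2344275411382/86114179 ≈ 27223.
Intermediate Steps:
v(N, M) = -34/3 + M/3 (v(N, M) = (M - 34)/3 = (-34 + M)/3 = -34/3 + M/3)
o = -27224 (o = -12691 - 14533 = -27224)
(-19732 + v(51, 61))/(1/(-4918) + 17510) - o = (-19732 + (-34/3 + (⅓)*61))/(1/(-4918) + 17510) - 1*(-27224) = (-19732 + (-34/3 + 61/3))/(-1/4918 + 17510) + 27224 = (-19732 + 9)/(86114179/4918) + 27224 = -19723*4918/86114179 + 27224 = -96997714/86114179 + 27224 = 2344275411382/86114179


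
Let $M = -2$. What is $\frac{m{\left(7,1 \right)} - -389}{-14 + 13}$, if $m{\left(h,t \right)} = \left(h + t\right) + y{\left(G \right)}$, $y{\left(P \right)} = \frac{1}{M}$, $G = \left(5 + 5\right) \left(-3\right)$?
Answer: $- \frac{793}{2} \approx -396.5$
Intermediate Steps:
$G = -30$ ($G = 10 \left(-3\right) = -30$)
$y{\left(P \right)} = - \frac{1}{2}$ ($y{\left(P \right)} = \frac{1}{-2} = - \frac{1}{2}$)
$m{\left(h,t \right)} = - \frac{1}{2} + h + t$ ($m{\left(h,t \right)} = \left(h + t\right) - \frac{1}{2} = - \frac{1}{2} + h + t$)
$\frac{m{\left(7,1 \right)} - -389}{-14 + 13} = \frac{\left(- \frac{1}{2} + 7 + 1\right) - -389}{-14 + 13} = \frac{\frac{15}{2} + 389}{-1} = \frac{793}{2} \left(-1\right) = - \frac{793}{2}$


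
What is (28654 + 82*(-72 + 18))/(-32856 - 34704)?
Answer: -12113/33780 ≈ -0.35858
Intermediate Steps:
(28654 + 82*(-72 + 18))/(-32856 - 34704) = (28654 + 82*(-54))/(-67560) = (28654 - 4428)*(-1/67560) = 24226*(-1/67560) = -12113/33780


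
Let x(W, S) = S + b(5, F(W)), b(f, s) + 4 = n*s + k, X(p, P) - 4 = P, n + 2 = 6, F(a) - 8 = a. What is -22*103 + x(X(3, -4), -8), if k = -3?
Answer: -2249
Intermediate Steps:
F(a) = 8 + a
n = 4 (n = -2 + 6 = 4)
X(p, P) = 4 + P
b(f, s) = -7 + 4*s (b(f, s) = -4 + (4*s - 3) = -4 + (-3 + 4*s) = -7 + 4*s)
x(W, S) = 25 + S + 4*W (x(W, S) = S + (-7 + 4*(8 + W)) = S + (-7 + (32 + 4*W)) = S + (25 + 4*W) = 25 + S + 4*W)
-22*103 + x(X(3, -4), -8) = -22*103 + (25 - 8 + 4*(4 - 4)) = -2266 + (25 - 8 + 4*0) = -2266 + (25 - 8 + 0) = -2266 + 17 = -2249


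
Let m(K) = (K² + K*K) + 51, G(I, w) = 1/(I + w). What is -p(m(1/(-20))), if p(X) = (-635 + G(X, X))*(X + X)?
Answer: 1295507/20 ≈ 64775.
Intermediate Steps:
m(K) = 51 + 2*K² (m(K) = (K² + K²) + 51 = 2*K² + 51 = 51 + 2*K²)
p(X) = 2*X*(-635 + 1/(2*X)) (p(X) = (-635 + 1/(X + X))*(X + X) = (-635 + 1/(2*X))*(2*X) = 2*X*(-635 + 1/(2*X)))
-p(m(1/(-20))) = -(1 - 1270*(51 + 2*(1/(-20))²)) = -(1 - 1270*(51 + 2*(-1/20)²)) = -(1 - 1270*(51 + 2*(1/400))) = -(1 - 1270*(51 + 1/200)) = -(1 - 1270*10201/200) = -(1 - 1295527/20) = -1*(-1295507/20) = 1295507/20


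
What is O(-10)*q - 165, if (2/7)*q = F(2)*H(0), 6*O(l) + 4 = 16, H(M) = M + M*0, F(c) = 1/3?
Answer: -165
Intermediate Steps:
F(c) = 1/3 (F(c) = 1*(1/3) = 1/3)
H(M) = M (H(M) = M + 0 = M)
O(l) = 2 (O(l) = -2/3 + (1/6)*16 = -2/3 + 8/3 = 2)
q = 0 (q = 7*((1/3)*0)/2 = (7/2)*0 = 0)
O(-10)*q - 165 = 2*0 - 165 = 0 - 165 = -165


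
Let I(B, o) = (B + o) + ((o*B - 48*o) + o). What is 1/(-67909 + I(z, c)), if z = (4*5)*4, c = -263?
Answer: -1/76771 ≈ -1.3026e-5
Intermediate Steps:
z = 80 (z = 20*4 = 80)
I(B, o) = B - 46*o + B*o (I(B, o) = (B + o) + ((B*o - 48*o) + o) = (B + o) + ((-48*o + B*o) + o) = (B + o) + (-47*o + B*o) = B - 46*o + B*o)
1/(-67909 + I(z, c)) = 1/(-67909 + (80 - 46*(-263) + 80*(-263))) = 1/(-67909 + (80 + 12098 - 21040)) = 1/(-67909 - 8862) = 1/(-76771) = -1/76771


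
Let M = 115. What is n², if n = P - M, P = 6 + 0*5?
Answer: 11881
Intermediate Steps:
P = 6 (P = 6 + 0 = 6)
n = -109 (n = 6 - 1*115 = 6 - 115 = -109)
n² = (-109)² = 11881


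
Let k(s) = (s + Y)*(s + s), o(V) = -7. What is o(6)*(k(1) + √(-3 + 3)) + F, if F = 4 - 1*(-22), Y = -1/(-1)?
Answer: -2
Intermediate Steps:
Y = 1 (Y = -1*(-1) = 1)
F = 26 (F = 4 + 22 = 26)
k(s) = 2*s*(1 + s) (k(s) = (s + 1)*(s + s) = (1 + s)*(2*s) = 2*s*(1 + s))
o(6)*(k(1) + √(-3 + 3)) + F = -7*(2*1*(1 + 1) + √(-3 + 3)) + 26 = -7*(2*1*2 + √0) + 26 = -7*(4 + 0) + 26 = -7*4 + 26 = -28 + 26 = -2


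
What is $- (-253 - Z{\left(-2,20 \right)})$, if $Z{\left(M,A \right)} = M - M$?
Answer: $253$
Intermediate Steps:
$Z{\left(M,A \right)} = 0$
$- (-253 - Z{\left(-2,20 \right)}) = - (-253 - 0) = - (-253 + 0) = \left(-1\right) \left(-253\right) = 253$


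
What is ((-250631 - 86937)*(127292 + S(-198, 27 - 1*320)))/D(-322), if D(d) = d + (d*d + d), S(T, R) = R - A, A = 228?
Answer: -191043897/460 ≈ -4.1531e+5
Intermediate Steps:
S(T, R) = -228 + R (S(T, R) = R - 1*228 = R - 228 = -228 + R)
D(d) = d² + 2*d (D(d) = d + (d² + d) = d + (d + d²) = d² + 2*d)
((-250631 - 86937)*(127292 + S(-198, 27 - 1*320)))/D(-322) = ((-250631 - 86937)*(127292 + (-228 + (27 - 1*320))))/((-322*(2 - 322))) = (-337568*(127292 + (-228 + (27 - 320))))/((-322*(-320))) = -337568*(127292 + (-228 - 293))/103040 = -337568*(127292 - 521)*(1/103040) = -337568*126771*(1/103040) = -42793832928*1/103040 = -191043897/460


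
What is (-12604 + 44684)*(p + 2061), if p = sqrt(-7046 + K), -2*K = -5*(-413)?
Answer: 66116880 + 16040*I*sqrt(32314) ≈ 6.6117e+7 + 2.8834e+6*I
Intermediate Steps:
K = -2065/2 (K = -(-5)*(-413)/2 = -1/2*2065 = -2065/2 ≈ -1032.5)
p = I*sqrt(32314)/2 (p = sqrt(-7046 - 2065/2) = sqrt(-16157/2) = I*sqrt(32314)/2 ≈ 89.88*I)
(-12604 + 44684)*(p + 2061) = (-12604 + 44684)*(I*sqrt(32314)/2 + 2061) = 32080*(2061 + I*sqrt(32314)/2) = 66116880 + 16040*I*sqrt(32314)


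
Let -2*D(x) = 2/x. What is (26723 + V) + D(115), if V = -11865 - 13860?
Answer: 114769/115 ≈ 997.99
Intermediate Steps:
D(x) = -1/x
V = -25725
(26723 + V) + D(115) = (26723 - 25725) - 1/115 = 998 - 1*1/115 = 998 - 1/115 = 114769/115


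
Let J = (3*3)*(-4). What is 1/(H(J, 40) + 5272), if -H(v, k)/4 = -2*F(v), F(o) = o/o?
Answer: 1/5280 ≈ 0.00018939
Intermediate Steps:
F(o) = 1
J = -36 (J = 9*(-4) = -36)
H(v, k) = 8 (H(v, k) = -(-8) = -4*(-2) = 8)
1/(H(J, 40) + 5272) = 1/(8 + 5272) = 1/5280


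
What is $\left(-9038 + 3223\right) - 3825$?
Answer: $-9640$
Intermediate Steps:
$\left(-9038 + 3223\right) - 3825 = -5815 - 3825 = -9640$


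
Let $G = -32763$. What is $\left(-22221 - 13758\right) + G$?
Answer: $-68742$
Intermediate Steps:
$\left(-22221 - 13758\right) + G = \left(-22221 - 13758\right) - 32763 = -35979 - 32763 = -68742$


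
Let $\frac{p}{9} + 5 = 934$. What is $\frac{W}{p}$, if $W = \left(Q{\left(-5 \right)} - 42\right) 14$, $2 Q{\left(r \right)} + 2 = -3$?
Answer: $- \frac{623}{8361} \approx -0.074513$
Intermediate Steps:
$p = 8361$ ($p = -45 + 9 \cdot 934 = -45 + 8406 = 8361$)
$Q{\left(r \right)} = - \frac{5}{2}$ ($Q{\left(r \right)} = -1 + \frac{1}{2} \left(-3\right) = -1 - \frac{3}{2} = - \frac{5}{2}$)
$W = -623$ ($W = \left(- \frac{5}{2} - 42\right) 14 = \left(- \frac{89}{2}\right) 14 = -623$)
$\frac{W}{p} = - \frac{623}{8361}$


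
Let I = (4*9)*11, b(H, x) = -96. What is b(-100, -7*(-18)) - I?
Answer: -492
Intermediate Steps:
I = 396 (I = 36*11 = 396)
b(-100, -7*(-18)) - I = -96 - 1*396 = -96 - 396 = -492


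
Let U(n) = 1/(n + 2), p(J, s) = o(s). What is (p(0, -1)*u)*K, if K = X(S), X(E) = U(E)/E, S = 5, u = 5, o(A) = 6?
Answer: 6/7 ≈ 0.85714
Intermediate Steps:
p(J, s) = 6
U(n) = 1/(2 + n)
X(E) = 1/(E*(2 + E)) (X(E) = 1/((2 + E)*E) = 1/(E*(2 + E)))
K = 1/35 (K = 1/(5*(2 + 5)) = (⅕)/7 = (⅕)*(⅐) = 1/35 ≈ 0.028571)
(p(0, -1)*u)*K = (6*5)*(1/35) = 30*(1/35) = 6/7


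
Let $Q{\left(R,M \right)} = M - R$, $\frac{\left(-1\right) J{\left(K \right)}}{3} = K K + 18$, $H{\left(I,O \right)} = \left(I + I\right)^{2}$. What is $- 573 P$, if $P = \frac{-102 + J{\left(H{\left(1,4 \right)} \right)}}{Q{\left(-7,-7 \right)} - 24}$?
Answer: $- \frac{9741}{2} \approx -4870.5$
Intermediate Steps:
$H{\left(I,O \right)} = 4 I^{2}$ ($H{\left(I,O \right)} = \left(2 I\right)^{2} = 4 I^{2}$)
$J{\left(K \right)} = -54 - 3 K^{2}$ ($J{\left(K \right)} = - 3 \left(K K + 18\right) = - 3 \left(K^{2} + 18\right) = - 3 \left(18 + K^{2}\right) = -54 - 3 K^{2}$)
$P = \frac{17}{2}$ ($P = \frac{-102 - \left(54 + 3 \left(4 \cdot 1^{2}\right)^{2}\right)}{\left(-7 - -7\right) - 24} = \frac{-102 - \left(54 + 3 \left(4 \cdot 1\right)^{2}\right)}{\left(-7 + 7\right) - 24} = \frac{-102 - \left(54 + 3 \cdot 4^{2}\right)}{0 - 24} = \frac{-102 - 102}{-24} = \left(-102 - 102\right) \left(- \frac{1}{24}\right) = \left(-204\right) \left(- \frac{1}{24}\right) = \frac{17}{2} \approx 8.5$)
$- 573 P = \left(-573\right) \frac{17}{2} = - \frac{9741}{2}$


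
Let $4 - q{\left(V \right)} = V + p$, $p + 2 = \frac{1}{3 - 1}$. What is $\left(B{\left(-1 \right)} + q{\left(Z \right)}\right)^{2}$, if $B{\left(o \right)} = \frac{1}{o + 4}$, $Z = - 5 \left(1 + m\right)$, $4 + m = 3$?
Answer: $\frac{1225}{36} \approx 34.028$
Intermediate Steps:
$m = -1$ ($m = -4 + 3 = -1$)
$p = - \frac{3}{2}$ ($p = -2 + \frac{1}{3 - 1} = -2 + \frac{1}{2} = - \frac{3}{2} \approx -1.5$)
$Z = 0$ ($Z = - 5 \left(1 - 1\right) = \left(-5\right) 0 = 0$)
$q{\left(V \right)} = \frac{11}{2} - V$ ($q{\left(V \right)} = 4 - \left(V - \frac{3}{2}\right) = 4 - \left(- \frac{3}{2} + V\right) = \frac{11}{2} - V$)
$B{\left(o \right)} = \frac{1}{4 + o}$
$\left(B{\left(-1 \right)} + q{\left(Z \right)}\right)^{2} = \left(\frac{1}{4 - 1} + \left(\frac{11}{2} - 0\right)\right)^{2} = \left(\frac{1}{3} + \left(\frac{11}{2} + 0\right)\right)^{2} = \left(\frac{1}{3} + \frac{11}{2}\right)^{2} = \left(\frac{35}{6}\right)^{2} = \frac{1225}{36}$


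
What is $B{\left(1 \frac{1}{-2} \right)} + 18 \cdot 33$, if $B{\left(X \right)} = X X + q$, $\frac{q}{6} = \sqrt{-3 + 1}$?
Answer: $\frac{2377}{4} + 6 i \sqrt{2} \approx 594.25 + 8.4853 i$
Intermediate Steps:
$q = 6 i \sqrt{2}$ ($q = 6 \sqrt{-3 + 1} = 6 \sqrt{-2} = 6 i \sqrt{2} \approx 8.4853 i$)
$B{\left(X \right)} = X^{2} + 6 i \sqrt{2}$ ($B{\left(X \right)} = X X + 6 i \sqrt{2} = X^{2} + 6 i \sqrt{2}$)
$B{\left(1 \frac{1}{-2} \right)} + 18 \cdot 33 = \left(\left(1 \frac{1}{-2}\right)^{2} + 6 i \sqrt{2}\right) + 18 \cdot 33 = \left(\left(1 \left(- \frac{1}{2}\right)\right)^{2} + 6 i \sqrt{2}\right) + 594 = \left(\left(- \frac{1}{2}\right)^{2} + 6 i \sqrt{2}\right) + 594 = \left(\frac{1}{4} + 6 i \sqrt{2}\right) + 594 = \frac{2377}{4} + 6 i \sqrt{2}$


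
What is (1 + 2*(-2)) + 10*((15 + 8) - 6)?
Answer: 167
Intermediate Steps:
(1 + 2*(-2)) + 10*((15 + 8) - 6) = (1 - 4) + 10*(23 - 6) = -3 + 10*17 = -3 + 170 = 167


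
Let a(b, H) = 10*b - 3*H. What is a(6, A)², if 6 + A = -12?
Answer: 12996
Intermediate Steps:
A = -18 (A = -6 - 12 = -18)
a(b, H) = -3*H + 10*b
a(6, A)² = (-3*(-18) + 10*6)² = (54 + 60)² = 114² = 12996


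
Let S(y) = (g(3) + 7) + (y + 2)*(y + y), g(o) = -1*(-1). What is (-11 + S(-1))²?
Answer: 25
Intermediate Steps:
g(o) = 1
S(y) = 8 + 2*y*(2 + y) (S(y) = (1 + 7) + (y + 2)*(y + y) = 8 + (2 + y)*(2*y) = 8 + 2*y*(2 + y))
(-11 + S(-1))² = (-11 + (8 + 2*(-1)² + 4*(-1)))² = (-11 + (8 + 2*1 - 4))² = (-11 + (8 + 2 - 4))² = (-11 + 6)² = (-5)² = 25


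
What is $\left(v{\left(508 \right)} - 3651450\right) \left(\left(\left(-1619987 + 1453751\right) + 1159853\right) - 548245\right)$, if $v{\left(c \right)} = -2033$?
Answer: $-1627159030676$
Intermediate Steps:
$\left(v{\left(508 \right)} - 3651450\right) \left(\left(\left(-1619987 + 1453751\right) + 1159853\right) - 548245\right) = \left(-2033 - 3651450\right) \left(\left(\left(-1619987 + 1453751\right) + 1159853\right) - 548245\right) = - 3653483 \left(\left(-166236 + 1159853\right) - 548245\right) = - 3653483 \left(993617 - 548245\right) = \left(-3653483\right) 445372 = -1627159030676$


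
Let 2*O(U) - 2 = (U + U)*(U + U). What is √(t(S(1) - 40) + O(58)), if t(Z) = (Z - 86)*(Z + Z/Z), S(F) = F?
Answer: √11479 ≈ 107.14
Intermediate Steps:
O(U) = 1 + 2*U² (O(U) = 1 + ((U + U)*(U + U))/2 = 1 + ((2*U)*(2*U))/2 = 1 + (4*U²)/2 = 1 + 2*U²)
t(Z) = (1 + Z)*(-86 + Z) (t(Z) = (-86 + Z)*(Z + 1) = (-86 + Z)*(1 + Z) = (1 + Z)*(-86 + Z))
√(t(S(1) - 40) + O(58)) = √((-86 + (1 - 40)² - 85*(1 - 40)) + (1 + 2*58²)) = √((-86 + (-39)² - 85*(-39)) + (1 + 2*3364)) = √((-86 + 1521 + 3315) + (1 + 6728)) = √(4750 + 6729) = √11479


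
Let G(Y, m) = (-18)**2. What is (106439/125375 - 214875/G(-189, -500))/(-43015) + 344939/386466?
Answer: 1622014893031883/1786468553032500 ≈ 0.90794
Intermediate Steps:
G(Y, m) = 324
(106439/125375 - 214875/G(-189, -500))/(-43015) + 344939/386466 = (106439/125375 - 214875/324)/(-43015) + 344939/386466 = (106439*(1/125375) - 214875*1/324)*(-1/43015) + 344939*(1/386466) = (106439/125375 - 23875/36)*(-1/43015) + 344939/386466 = -2989496321/4513500*(-1/43015) + 344939/386466 = 427070903/27735457500 + 344939/386466 = 1622014893031883/1786468553032500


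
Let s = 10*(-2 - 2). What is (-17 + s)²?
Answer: 3249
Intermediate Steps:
s = -40 (s = 10*(-4) = -40)
(-17 + s)² = (-17 - 40)² = (-57)² = 3249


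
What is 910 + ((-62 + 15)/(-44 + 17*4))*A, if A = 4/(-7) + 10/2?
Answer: 151423/168 ≈ 901.33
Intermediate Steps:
A = 31/7 (A = 4*(-1/7) + 10*(1/2) = -4/7 + 5 = 31/7 ≈ 4.4286)
910 + ((-62 + 15)/(-44 + 17*4))*A = 910 + ((-62 + 15)/(-44 + 17*4))*(31/7) = 910 - 47/(-44 + 68)*(31/7) = 910 - 47/24*(31/7) = 910 - 47*1/24*(31/7) = 910 - 47/24*31/7 = 910 - 1457/168 = 151423/168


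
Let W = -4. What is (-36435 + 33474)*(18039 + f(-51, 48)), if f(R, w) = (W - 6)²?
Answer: -53709579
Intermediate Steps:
f(R, w) = 100 (f(R, w) = (-4 - 6)² = (-10)² = 100)
(-36435 + 33474)*(18039 + f(-51, 48)) = (-36435 + 33474)*(18039 + 100) = -2961*18139 = -53709579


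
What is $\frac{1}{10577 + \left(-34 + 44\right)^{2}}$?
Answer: $\frac{1}{10677} \approx 9.3659 \cdot 10^{-5}$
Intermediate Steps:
$\frac{1}{10577 + \left(-34 + 44\right)^{2}} = \frac{1}{10577 + 10^{2}} = \frac{1}{10577 + 100} = \frac{1}{10677}$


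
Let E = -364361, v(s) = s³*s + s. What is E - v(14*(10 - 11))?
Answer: -402763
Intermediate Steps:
v(s) = s + s⁴ (v(s) = s⁴ + s = s + s⁴)
E - v(14*(10 - 11)) = -364361 - (14*(10 - 11) + (14*(10 - 11))⁴) = -364361 - (14*(-1) + (14*(-1))⁴) = -364361 - (-14 + (-14)⁴) = -364361 - (-14 + 38416) = -364361 - 1*38402 = -364361 - 38402 = -402763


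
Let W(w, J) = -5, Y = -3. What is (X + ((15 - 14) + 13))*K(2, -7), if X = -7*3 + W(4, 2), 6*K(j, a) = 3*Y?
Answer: 18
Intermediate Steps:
K(j, a) = -3/2 (K(j, a) = (3*(-3))/6 = (⅙)*(-9) = -3/2)
X = -26 (X = -7*3 - 5 = -21 - 5 = -26)
(X + ((15 - 14) + 13))*K(2, -7) = (-26 + ((15 - 14) + 13))*(-3/2) = (-26 + (1 + 13))*(-3/2) = (-26 + 14)*(-3/2) = -12*(-3/2) = 18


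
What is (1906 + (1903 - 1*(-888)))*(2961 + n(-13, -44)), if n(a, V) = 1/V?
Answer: 55630841/4 ≈ 1.3908e+7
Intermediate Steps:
(1906 + (1903 - 1*(-888)))*(2961 + n(-13, -44)) = (1906 + (1903 - 1*(-888)))*(2961 + 1/(-44)) = (1906 + (1903 + 888))*(2961 - 1/44) = (1906 + 2791)*(130283/44) = 4697*(130283/44) = 55630841/4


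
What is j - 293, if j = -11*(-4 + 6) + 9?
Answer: -306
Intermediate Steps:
j = -13 (j = -11*2 + 9 = -22 + 9 = -13)
j - 293 = -13 - 293 = -306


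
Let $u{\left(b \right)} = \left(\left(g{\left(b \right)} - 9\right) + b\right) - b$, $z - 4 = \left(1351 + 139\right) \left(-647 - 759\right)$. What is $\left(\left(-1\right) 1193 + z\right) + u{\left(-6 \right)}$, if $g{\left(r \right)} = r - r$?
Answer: $-2096138$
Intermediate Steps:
$g{\left(r \right)} = 0$
$z = -2094936$ ($z = 4 + \left(1351 + 139\right) \left(-647 - 759\right) = 4 + 1490 \left(-1406\right) = 4 - 2094940 = -2094936$)
$u{\left(b \right)} = -9$ ($u{\left(b \right)} = \left(\left(0 - 9\right) + b\right) - b = \left(-9 + b\right) - b = -9$)
$\left(\left(-1\right) 1193 + z\right) + u{\left(-6 \right)} = \left(\left(-1\right) 1193 - 2094936\right) - 9 = \left(-1193 - 2094936\right) - 9 = -2096129 - 9 = -2096138$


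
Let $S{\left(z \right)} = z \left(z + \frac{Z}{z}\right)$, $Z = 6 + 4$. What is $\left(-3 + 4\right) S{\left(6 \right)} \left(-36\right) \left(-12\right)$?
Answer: $19872$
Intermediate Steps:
$Z = 10$
$S{\left(z \right)} = z \left(z + \frac{10}{z}\right)$
$\left(-3 + 4\right) S{\left(6 \right)} \left(-36\right) \left(-12\right) = \left(-3 + 4\right) \left(10 + 6^{2}\right) \left(-36\right) \left(-12\right) = 1 \left(10 + 36\right) \left(-36\right) \left(-12\right) = 1 \cdot 46 \left(-36\right) \left(-12\right) = 46 \left(-36\right) \left(-12\right) = \left(-1656\right) \left(-12\right) = 19872$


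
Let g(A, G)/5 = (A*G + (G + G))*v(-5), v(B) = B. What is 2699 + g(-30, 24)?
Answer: 19499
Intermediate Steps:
g(A, G) = -50*G - 25*A*G (g(A, G) = 5*((A*G + (G + G))*(-5)) = 5*((A*G + 2*G)*(-5)) = 5*((2*G + A*G)*(-5)) = 5*(-10*G - 5*A*G) = -50*G - 25*A*G)
2699 + g(-30, 24) = 2699 - 25*24*(2 - 30) = 2699 - 25*24*(-28) = 2699 + 16800 = 19499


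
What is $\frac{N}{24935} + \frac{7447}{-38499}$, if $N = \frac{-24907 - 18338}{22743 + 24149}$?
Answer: $- \frac{1741816936439}{9003006703596} \approx -0.19347$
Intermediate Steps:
$N = - \frac{43245}{46892} \approx -0.92223$
$\frac{N}{24935} + \frac{7447}{-38499} = - \frac{43245}{46892 \cdot 24935} + \frac{7447}{-38499} = \left(- \frac{43245}{46892}\right) \frac{1}{24935} + 7447 \left(- \frac{1}{38499}\right) = - \frac{8649}{233850404} - \frac{7447}{38499} = - \frac{1741816936439}{9003006703596}$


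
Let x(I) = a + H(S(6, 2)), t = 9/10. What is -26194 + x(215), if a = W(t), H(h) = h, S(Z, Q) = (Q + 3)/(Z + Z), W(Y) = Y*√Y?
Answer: -314323/12 + 27*√10/100 ≈ -26193.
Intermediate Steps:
t = 9/10 (t = 9*(⅒) = 9/10 ≈ 0.90000)
W(Y) = Y^(3/2)
S(Z, Q) = (3 + Q)/(2*Z) (S(Z, Q) = (3 + Q)/((2*Z)) = (3 + Q)*(1/(2*Z)) = (3 + Q)/(2*Z))
a = 27*√10/100 (a = (9/10)^(3/2) = 27*√10/100 ≈ 0.85382)
x(I) = 5/12 + 27*√10/100 (x(I) = 27*√10/100 + (½)*(3 + 2)/6 = 27*√10/100 + (½)*(⅙)*5 = 27*√10/100 + 5/12 = 5/12 + 27*√10/100)
-26194 + x(215) = -26194 + (5/12 + 27*√10/100) = -314323/12 + 27*√10/100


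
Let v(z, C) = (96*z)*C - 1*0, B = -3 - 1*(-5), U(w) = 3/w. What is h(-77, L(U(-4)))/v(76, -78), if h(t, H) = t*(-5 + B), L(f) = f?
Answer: -77/189696 ≈ -0.00040591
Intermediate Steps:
B = 2 (B = -3 + 5 = 2)
h(t, H) = -3*t (h(t, H) = t*(-5 + 2) = t*(-3) = -3*t)
v(z, C) = 96*C*z (v(z, C) = 96*C*z + 0 = 96*C*z)
h(-77, L(U(-4)))/v(76, -78) = (-3*(-77))/((96*(-78)*76)) = 231/(-569088) = 231*(-1/569088) = -77/189696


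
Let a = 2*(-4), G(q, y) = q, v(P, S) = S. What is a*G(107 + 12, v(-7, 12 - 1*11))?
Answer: -952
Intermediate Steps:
a = -8
a*G(107 + 12, v(-7, 12 - 1*11)) = -8*(107 + 12) = -8*119 = -952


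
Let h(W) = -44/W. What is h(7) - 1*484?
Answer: -3432/7 ≈ -490.29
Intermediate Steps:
h(7) - 1*484 = -44/7 - 1*484 = -44*1/7 - 484 = -44/7 - 484 = -3432/7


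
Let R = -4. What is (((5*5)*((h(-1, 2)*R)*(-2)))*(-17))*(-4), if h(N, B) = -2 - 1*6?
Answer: -108800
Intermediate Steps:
h(N, B) = -8 (h(N, B) = -2 - 6 = -8)
(((5*5)*((h(-1, 2)*R)*(-2)))*(-17))*(-4) = (((5*5)*(-8*(-4)*(-2)))*(-17))*(-4) = ((25*(32*(-2)))*(-17))*(-4) = ((25*(-64))*(-17))*(-4) = -1600*(-17)*(-4) = 27200*(-4) = -108800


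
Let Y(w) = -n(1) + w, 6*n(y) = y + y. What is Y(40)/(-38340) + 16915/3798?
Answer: 108061741/24269220 ≈ 4.4526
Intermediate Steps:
n(y) = y/3 (n(y) = (y + y)/6 = (2*y)/6 = y/3)
Y(w) = -⅓ + w (Y(w) = -1/3 + w = -1*⅓ + w = -⅓ + w)
Y(40)/(-38340) + 16915/3798 = (-⅓ + 40)/(-38340) + 16915/3798 = (119/3)*(-1/38340) + 16915*(1/3798) = -119/115020 + 16915/3798 = 108061741/24269220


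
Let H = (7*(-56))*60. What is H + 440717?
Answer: 417197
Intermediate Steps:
H = -23520 (H = -392*60 = -23520)
H + 440717 = -23520 + 440717 = 417197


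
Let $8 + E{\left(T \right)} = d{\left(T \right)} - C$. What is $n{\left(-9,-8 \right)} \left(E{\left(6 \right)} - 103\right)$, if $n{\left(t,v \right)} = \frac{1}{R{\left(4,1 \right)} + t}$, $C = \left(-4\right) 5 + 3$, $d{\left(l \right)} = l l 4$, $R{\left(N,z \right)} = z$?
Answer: $- \frac{25}{4} \approx -6.25$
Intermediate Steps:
$d{\left(l \right)} = 4 l^{2}$ ($d{\left(l \right)} = l^{2} \cdot 4 = 4 l^{2}$)
$C = -17$ ($C = -20 + 3 = -17$)
$n{\left(t,v \right)} = \frac{1}{1 + t}$
$E{\left(T \right)} = 9 + 4 T^{2}$ ($E{\left(T \right)} = -8 + \left(4 T^{2} - -17\right) = -8 + \left(4 T^{2} + 17\right) = -8 + \left(17 + 4 T^{2}\right) = 9 + 4 T^{2}$)
$n{\left(-9,-8 \right)} \left(E{\left(6 \right)} - 103\right) = \frac{\left(9 + 4 \cdot 6^{2}\right) - 103}{1 - 9} = \frac{\left(9 + 4 \cdot 36\right) - 103}{-8} = - \frac{\left(9 + 144\right) - 103}{8} = - \frac{153 - 103}{8} = \left(- \frac{1}{8}\right) 50 = - \frac{25}{4}$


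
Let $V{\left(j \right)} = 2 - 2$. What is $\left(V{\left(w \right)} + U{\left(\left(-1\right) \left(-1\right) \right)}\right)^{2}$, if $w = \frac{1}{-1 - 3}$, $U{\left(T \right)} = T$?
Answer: $1$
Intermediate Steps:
$w = - \frac{1}{4}$ ($w = \frac{1}{-4} = - \frac{1}{4} \approx -0.25$)
$V{\left(j \right)} = 0$
$\left(V{\left(w \right)} + U{\left(\left(-1\right) \left(-1\right) \right)}\right)^{2} = \left(0 - -1\right)^{2} = \left(0 + 1\right)^{2} = 1^{2} = 1$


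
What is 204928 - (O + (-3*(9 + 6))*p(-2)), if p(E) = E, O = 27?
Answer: 204811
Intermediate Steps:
204928 - (O + (-3*(9 + 6))*p(-2)) = 204928 - (27 - 3*(9 + 6)*(-2)) = 204928 - (27 - 3*15*(-2)) = 204928 - (27 - 45*(-2)) = 204928 - (27 + 90) = 204928 - 1*117 = 204928 - 117 = 204811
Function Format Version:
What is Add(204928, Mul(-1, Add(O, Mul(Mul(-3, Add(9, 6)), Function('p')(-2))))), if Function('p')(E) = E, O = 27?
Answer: 204811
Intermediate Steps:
Add(204928, Mul(-1, Add(O, Mul(Mul(-3, Add(9, 6)), Function('p')(-2))))) = Add(204928, Mul(-1, Add(27, Mul(Mul(-3, Add(9, 6)), -2)))) = Add(204928, Mul(-1, Add(27, Mul(Mul(-3, 15), -2)))) = Add(204928, Mul(-1, Add(27, Mul(-45, -2)))) = Add(204928, Mul(-1, Add(27, 90))) = Add(204928, Mul(-1, 117)) = Add(204928, -117) = 204811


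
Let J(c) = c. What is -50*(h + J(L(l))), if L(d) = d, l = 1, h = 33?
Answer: -1700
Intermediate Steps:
-50*(h + J(L(l))) = -50*(33 + 1) = -50*34 = -1700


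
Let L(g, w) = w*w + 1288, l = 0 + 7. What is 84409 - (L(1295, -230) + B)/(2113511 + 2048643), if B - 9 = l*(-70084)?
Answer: 351323693377/4162154 ≈ 84409.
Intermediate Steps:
l = 7
L(g, w) = 1288 + w² (L(g, w) = w² + 1288 = 1288 + w²)
B = -490579 (B = 9 + 7*(-70084) = 9 - 490588 = -490579)
84409 - (L(1295, -230) + B)/(2113511 + 2048643) = 84409 - ((1288 + (-230)²) - 490579)/(2113511 + 2048643) = 84409 - ((1288 + 52900) - 490579)/4162154 = 84409 - (54188 - 490579)/4162154 = 84409 - (-436391)/4162154 = 84409 - 1*(-436391/4162154) = 84409 + 436391/4162154 = 351323693377/4162154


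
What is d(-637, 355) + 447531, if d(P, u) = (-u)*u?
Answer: 321506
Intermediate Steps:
d(P, u) = -u²
d(-637, 355) + 447531 = -1*355² + 447531 = -1*126025 + 447531 = -126025 + 447531 = 321506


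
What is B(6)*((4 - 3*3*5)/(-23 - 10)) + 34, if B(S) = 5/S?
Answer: 6937/198 ≈ 35.035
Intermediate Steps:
B(6)*((4 - 3*3*5)/(-23 - 10)) + 34 = (5/6)*((4 - 3*3*5)/(-23 - 10)) + 34 = (5*(⅙))*((4 - 9*5)/(-33)) + 34 = 5*((4 - 45)*(-1/33))/6 + 34 = 5*(-41*(-1/33))/6 + 34 = (⅚)*(41/33) + 34 = 205/198 + 34 = 6937/198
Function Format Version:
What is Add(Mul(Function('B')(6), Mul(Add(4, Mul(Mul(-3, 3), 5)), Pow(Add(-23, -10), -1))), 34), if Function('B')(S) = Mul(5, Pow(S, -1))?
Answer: Rational(6937, 198) ≈ 35.035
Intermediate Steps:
Add(Mul(Function('B')(6), Mul(Add(4, Mul(Mul(-3, 3), 5)), Pow(Add(-23, -10), -1))), 34) = Add(Mul(Mul(5, Pow(6, -1)), Mul(Add(4, Mul(Mul(-3, 3), 5)), Pow(Add(-23, -10), -1))), 34) = Add(Mul(Mul(5, Rational(1, 6)), Mul(Add(4, Mul(-9, 5)), Pow(-33, -1))), 34) = Add(Mul(Rational(5, 6), Mul(Add(4, -45), Rational(-1, 33))), 34) = Add(Mul(Rational(5, 6), Mul(-41, Rational(-1, 33))), 34) = Add(Mul(Rational(5, 6), Rational(41, 33)), 34) = Add(Rational(205, 198), 34) = Rational(6937, 198)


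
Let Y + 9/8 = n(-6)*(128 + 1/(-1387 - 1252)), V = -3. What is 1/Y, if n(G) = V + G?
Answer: -21112/24344703 ≈ -0.00086721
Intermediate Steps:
n(G) = -3 + G
Y = -24344703/21112 (Y = -9/8 + (-3 - 6)*(128 + 1/(-1387 - 1252)) = -9/8 - 9*(128 + 1/(-2639)) = -9/8 - 9*(128 - 1/2639) = -9/8 - 9*337791/2639 = -9/8 - 3040119/2639 = -24344703/21112 ≈ -1153.1)
1/Y = 1/(-24344703/21112) = -21112/24344703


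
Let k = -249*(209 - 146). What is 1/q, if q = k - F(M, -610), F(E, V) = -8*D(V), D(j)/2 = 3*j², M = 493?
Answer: 1/17845113 ≈ 5.6038e-8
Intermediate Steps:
D(j) = 6*j² (D(j) = 2*(3*j²) = 6*j²)
k = -15687 (k = -249*63 = -15687)
F(E, V) = -48*V²
q = 17845113 (q = -15687 - (-48)*(-610)² = -15687 - (-48)*372100 = -15687 - 1*(-17860800) = -15687 + 17860800 = 17845113)
1/q = 1/17845113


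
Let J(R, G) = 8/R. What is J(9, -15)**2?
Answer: 64/81 ≈ 0.79012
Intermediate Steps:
J(9, -15)**2 = (8/9)**2 = 64/81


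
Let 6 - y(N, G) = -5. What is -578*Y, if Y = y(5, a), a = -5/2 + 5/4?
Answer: -6358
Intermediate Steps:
a = -5/4 (a = -5*1/2 + 5*(1/4) = -5/2 + 5/4 = -5/4 ≈ -1.2500)
y(N, G) = 11 (y(N, G) = 6 - 1*(-5) = 6 + 5 = 11)
Y = 11
-578*Y = -578*11 = -6358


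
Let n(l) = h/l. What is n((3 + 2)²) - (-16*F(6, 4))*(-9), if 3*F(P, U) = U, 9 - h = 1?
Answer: -4792/25 ≈ -191.68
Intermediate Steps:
h = 8 (h = 9 - 1*1 = 9 - 1 = 8)
F(P, U) = U/3
n(l) = 8/l
n((3 + 2)²) - (-16*F(6, 4))*(-9) = 8/((3 + 2)²) - (-16*4/3)*(-9) = 8/(5²) - (-16*4/3)*(-9) = 8/25 - (-64)*(-9)/3 = 8*(1/25) - 1*192 = 8/25 - 192 = -4792/25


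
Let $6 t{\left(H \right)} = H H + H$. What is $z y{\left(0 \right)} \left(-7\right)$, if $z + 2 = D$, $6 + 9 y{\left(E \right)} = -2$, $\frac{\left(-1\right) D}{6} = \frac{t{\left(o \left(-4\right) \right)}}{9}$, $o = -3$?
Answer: $- \frac{3248}{27} \approx -120.3$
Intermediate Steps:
$t{\left(H \right)} = \frac{H}{6} + \frac{H^{2}}{6}$ ($t{\left(H \right)} = \frac{H H + H}{6} = \frac{H^{2} + H}{6} = \frac{H + H^{2}}{6} = \frac{H}{6} + \frac{H^{2}}{6}$)
$D = - \frac{52}{3}$ ($D = - 6 \frac{\frac{1}{6} \left(\left(-3\right) \left(-4\right)\right) \left(1 - -12\right)}{9} = - 6 \cdot \frac{1}{6} \cdot 12 \left(1 + 12\right) \frac{1}{9} = - 6 \cdot \frac{1}{6} \cdot 12 \cdot 13 \cdot \frac{1}{9} = - 6 \cdot 26 \cdot \frac{1}{9} = \left(-6\right) \frac{26}{9} = - \frac{52}{3} \approx -17.333$)
$y{\left(E \right)} = - \frac{8}{9}$ ($y{\left(E \right)} = - \frac{2}{3} + \frac{1}{9} \left(-2\right) = - \frac{2}{3} - \frac{2}{9} = - \frac{8}{9}$)
$z = - \frac{58}{3}$ ($z = -2 - \frac{52}{3} = - \frac{58}{3} \approx -19.333$)
$z y{\left(0 \right)} \left(-7\right) = \left(- \frac{58}{3}\right) \left(- \frac{8}{9}\right) \left(-7\right) = \frac{464}{27} \left(-7\right) = - \frac{3248}{27}$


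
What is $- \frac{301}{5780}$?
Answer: $- \frac{301}{5780} \approx -0.052076$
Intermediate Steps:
$- \frac{301}{5780}$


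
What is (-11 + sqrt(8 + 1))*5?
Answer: -40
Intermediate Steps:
(-11 + sqrt(8 + 1))*5 = (-11 + sqrt(9))*5 = (-11 + 3)*5 = -8*5 = -40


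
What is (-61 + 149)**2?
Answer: 7744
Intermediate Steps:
(-61 + 149)**2 = 88**2 = 7744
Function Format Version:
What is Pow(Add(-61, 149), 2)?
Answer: 7744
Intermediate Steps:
Pow(Add(-61, 149), 2) = Pow(88, 2) = 7744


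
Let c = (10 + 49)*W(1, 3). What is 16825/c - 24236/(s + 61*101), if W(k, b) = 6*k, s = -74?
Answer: 31278077/718266 ≈ 43.547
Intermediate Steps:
c = 354 (c = (10 + 49)*(6*1) = 59*6 = 354)
16825/c - 24236/(s + 61*101) = 16825/354 - 24236/(-74 + 61*101) = 16825*(1/354) - 24236/(-74 + 6161) = 16825/354 - 24236/6087 = 31278077/718266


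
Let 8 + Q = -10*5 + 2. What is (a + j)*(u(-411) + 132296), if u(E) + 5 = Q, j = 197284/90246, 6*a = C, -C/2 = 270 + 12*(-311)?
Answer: 6898777175240/45123 ≈ 1.5289e+8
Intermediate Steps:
C = 6924 (C = -2*(270 + 12*(-311)) = -2*(270 - 3732) = -2*(-3462) = 6924)
a = 1154 (a = (⅙)*6924 = 1154)
j = 98642/45123 (j = 197284*(1/90246) = 98642/45123 ≈ 2.1861)
Q = -56 (Q = -8 + (-10*5 + 2) = -8 + (-50 + 2) = -8 - 48 = -56)
u(E) = -61 (u(E) = -5 - 56 = -61)
(a + j)*(u(-411) + 132296) = (1154 + 98642/45123)*(-61 + 132296) = (52170584/45123)*132235 = 6898777175240/45123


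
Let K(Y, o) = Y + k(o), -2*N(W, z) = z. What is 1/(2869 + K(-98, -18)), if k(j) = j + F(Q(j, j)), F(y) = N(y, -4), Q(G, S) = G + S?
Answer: 1/2755 ≈ 0.00036298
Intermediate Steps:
N(W, z) = -z/2
F(y) = 2 (F(y) = -1/2*(-4) = 2)
k(j) = 2 + j (k(j) = j + 2 = 2 + j)
K(Y, o) = 2 + Y + o (K(Y, o) = Y + (2 + o) = 2 + Y + o)
1/(2869 + K(-98, -18)) = 1/(2869 + (2 - 98 - 18)) = 1/(2869 - 114) = 1/2755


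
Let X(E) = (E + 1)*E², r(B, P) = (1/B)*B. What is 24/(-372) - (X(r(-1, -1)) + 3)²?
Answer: -777/31 ≈ -25.065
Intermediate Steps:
r(B, P) = 1 (r(B, P) = B/B = 1)
X(E) = E²*(1 + E) (X(E) = (1 + E)*E² = E²*(1 + E))
24/(-372) - (X(r(-1, -1)) + 3)² = 24/(-372) - (1²*(1 + 1) + 3)² = 24*(-1/372) - (1*2 + 3)² = -2/31 - (2 + 3)² = -2/31 - 1*5² = -2/31 - 1*25 = -2/31 - 25 = -777/31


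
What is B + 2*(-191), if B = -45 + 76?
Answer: -351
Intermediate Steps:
B = 31
B + 2*(-191) = 31 + 2*(-191) = 31 - 382 = -351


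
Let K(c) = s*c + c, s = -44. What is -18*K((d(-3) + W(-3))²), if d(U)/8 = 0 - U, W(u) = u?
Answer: 341334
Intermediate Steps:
d(U) = -8*U (d(U) = 8*(0 - U) = 8*(-U) = -8*U)
K(c) = -43*c (K(c) = -44*c + c = -43*c)
-18*K((d(-3) + W(-3))²) = -(-774)*(-8*(-3) - 3)² = -(-774)*(24 - 3)² = -(-774)*21² = -(-774)*441 = -18*(-18963) = 341334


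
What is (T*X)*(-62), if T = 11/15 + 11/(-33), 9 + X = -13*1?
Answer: 2728/5 ≈ 545.60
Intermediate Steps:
X = -22 (X = -9 - 13*1 = -9 - 13 = -22)
T = ⅖ (T = 11*(1/15) + 11*(-1/33) = 11/15 - ⅓ = ⅖ ≈ 0.40000)
(T*X)*(-62) = ((⅖)*(-22))*(-62) = -44/5*(-62) = 2728/5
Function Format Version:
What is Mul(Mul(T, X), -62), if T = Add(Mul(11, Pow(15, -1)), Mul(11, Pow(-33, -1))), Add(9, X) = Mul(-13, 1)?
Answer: Rational(2728, 5) ≈ 545.60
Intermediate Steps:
X = -22 (X = Add(-9, Mul(-13, 1)) = Add(-9, -13) = -22)
T = Rational(2, 5) (T = Add(Mul(11, Rational(1, 15)), Mul(11, Rational(-1, 33))) = Add(Rational(11, 15), Rational(-1, 3)) = Rational(2, 5) ≈ 0.40000)
Mul(Mul(T, X), -62) = Mul(Mul(Rational(2, 5), -22), -62) = Mul(Rational(-44, 5), -62) = Rational(2728, 5)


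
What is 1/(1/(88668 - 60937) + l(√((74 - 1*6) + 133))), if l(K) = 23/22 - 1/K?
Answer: 646408778070/672738271781 + 3076033444*√201/672738271781 ≈ 1.0257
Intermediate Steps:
l(K) = 23/22 - 1/K (l(K) = 23*(1/22) - 1/K = 23/22 - 1/K)
1/(1/(88668 - 60937) + l(√((74 - 1*6) + 133))) = 1/(1/(88668 - 60937) + (23/22 - 1/(√((74 - 1*6) + 133)))) = 1/(1/27731 + (23/22 - 1/(√((74 - 6) + 133)))) = 1/(1/27731 + (23/22 - 1/(√(68 + 133)))) = 1/(1/27731 + (23/22 - 1/(√201))) = 1/(1/27731 + (23/22 - √201/201)) = 1/(57985/55462 - √201/201)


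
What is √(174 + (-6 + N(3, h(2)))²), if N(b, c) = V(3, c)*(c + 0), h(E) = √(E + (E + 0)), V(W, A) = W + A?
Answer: √190 ≈ 13.784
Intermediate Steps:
V(W, A) = A + W
h(E) = √2*√E (h(E) = √(E + E) = √(2*E) = √2*√E)
N(b, c) = c*(3 + c) (N(b, c) = (c + 3)*(c + 0) = (3 + c)*c = c*(3 + c))
√(174 + (-6 + N(3, h(2)))²) = √(174 + (-6 + (√2*√2)*(3 + √2*√2))²) = √(174 + (-6 + 2*(3 + 2))²) = √(174 + (-6 + 2*5)²) = √(174 + (-6 + 10)²) = √(174 + 4²) = √(174 + 16) = √190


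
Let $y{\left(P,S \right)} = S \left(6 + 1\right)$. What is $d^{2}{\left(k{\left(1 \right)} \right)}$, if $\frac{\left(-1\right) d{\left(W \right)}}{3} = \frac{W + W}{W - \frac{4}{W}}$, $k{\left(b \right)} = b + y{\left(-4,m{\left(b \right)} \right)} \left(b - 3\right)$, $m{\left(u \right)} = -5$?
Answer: $\frac{101646724}{2819041} \approx 36.057$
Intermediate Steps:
$y{\left(P,S \right)} = 7 S$ ($y{\left(P,S \right)} = S 7 = 7 S$)
$k{\left(b \right)} = 105 - 34 b$ ($k{\left(b \right)} = b + 7 \left(-5\right) \left(b - 3\right) = b - 35 \left(b - 3\right) = b - 35 \left(-3 + b\right) = b - \left(-105 + 35 b\right) = 105 - 34 b$)
$d{\left(W \right)} = - \frac{6 W}{W - \frac{4}{W}}$ ($d{\left(W \right)} = - 3 \frac{W + W}{W - \frac{4}{W}} = - 3 \frac{2 W}{W - \frac{4}{W}} = - \frac{6 W}{W - \frac{4}{W}}$)
$d^{2}{\left(k{\left(1 \right)} \right)} = \left(- \frac{6 \left(105 - 34\right)^{2}}{-4 + \left(105 - 34\right)^{2}}\right)^{2} = \left(- \frac{6 \cdot 71^{2}}{-4 + 71^{2}}\right)^{2} = \left(\left(-6\right) 5041 \frac{1}{-4 + 5041}\right)^{2} = \left(\left(-6\right) 5041 \cdot \frac{1}{5037}\right)^{2} = \left(- \frac{10082}{1679}\right)^{2} = \frac{101646724}{2819041}$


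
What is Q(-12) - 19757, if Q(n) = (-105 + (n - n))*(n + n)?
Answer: -17237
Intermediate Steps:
Q(n) = -210*n (Q(n) = (-105 + 0)*(2*n) = -210*n)
Q(-12) - 19757 = -210*(-12) - 19757 = 2520 - 19757 = -17237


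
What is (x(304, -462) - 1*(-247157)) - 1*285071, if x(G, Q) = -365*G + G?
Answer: -148570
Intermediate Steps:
x(G, Q) = -364*G
(x(304, -462) - 1*(-247157)) - 1*285071 = (-364*304 - 1*(-247157)) - 1*285071 = (-110656 + 247157) - 285071 = 136501 - 285071 = -148570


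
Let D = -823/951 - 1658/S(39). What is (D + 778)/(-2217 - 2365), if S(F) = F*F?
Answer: -374175299/2209243374 ≈ -0.16937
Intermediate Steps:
S(F) = F²
D = -942847/482157 (D = -823/951 - 1658/(39²) = -823*1/951 - 1658/1521 = -823/951 - 1658*1/1521 = -823/951 - 1658/1521 = -942847/482157 ≈ -1.9555)
(D + 778)/(-2217 - 2365) = (-942847/482157 + 778)/(-2217 - 2365) = (374175299/482157)/(-4582) = (374175299/482157)*(-1/4582) = -374175299/2209243374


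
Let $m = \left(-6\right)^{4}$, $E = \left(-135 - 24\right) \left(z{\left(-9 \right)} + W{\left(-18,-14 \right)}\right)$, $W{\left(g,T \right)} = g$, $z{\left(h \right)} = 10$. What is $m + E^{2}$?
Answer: $1619280$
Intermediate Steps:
$E = 1272$ ($E = \left(-135 - 24\right) \left(10 - 18\right) = \left(-159\right) \left(-8\right) = 1272$)
$m = 1296$
$m + E^{2} = 1296 + 1272^{2} = 1296 + 1617984 = 1619280$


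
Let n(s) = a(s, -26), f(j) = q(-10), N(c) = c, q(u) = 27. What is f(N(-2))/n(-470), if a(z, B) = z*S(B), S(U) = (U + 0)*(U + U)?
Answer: -27/635440 ≈ -4.2490e-5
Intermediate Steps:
S(U) = 2*U² (S(U) = U*(2*U) = 2*U²)
f(j) = 27
a(z, B) = 2*z*B² (a(z, B) = z*(2*B²) = 2*z*B²)
n(s) = 1352*s (n(s) = 2*s*(-26)² = 2*s*676 = 1352*s)
f(N(-2))/n(-470) = 27/((1352*(-470))) = 27/(-635440) = 27*(-1/635440) = -27/635440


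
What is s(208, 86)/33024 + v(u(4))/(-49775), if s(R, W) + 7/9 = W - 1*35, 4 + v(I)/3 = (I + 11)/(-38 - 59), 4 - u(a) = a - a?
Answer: 635417311/358752715200 ≈ 0.0017712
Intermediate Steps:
u(a) = 4 (u(a) = 4 - (a - a) = 4 - 1*0 = 4 + 0 = 4)
v(I) = -1197/97 - 3*I/97 (v(I) = -12 + 3*((I + 11)/(-38 - 59)) = -12 + 3*((11 + I)/(-97)) = -12 + 3*((11 + I)*(-1/97)) = -12 + 3*(-11/97 - I/97) = -12 + (-33/97 - 3*I/97) = -1197/97 - 3*I/97)
s(R, W) = -322/9 + W (s(R, W) = -7/9 + (W - 1*35) = -7/9 + (W - 35) = -7/9 + (-35 + W) = -322/9 + W)
s(208, 86)/33024 + v(u(4))/(-49775) = (-322/9 + 86)/33024 + (-1197/97 - 3/97*4)/(-49775) = (452/9)*(1/33024) + (-1197/97 - 12/97)*(-1/49775) = 113/74304 - 1209/97*(-1/49775) = 113/74304 + 1209/4828175 = 635417311/358752715200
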